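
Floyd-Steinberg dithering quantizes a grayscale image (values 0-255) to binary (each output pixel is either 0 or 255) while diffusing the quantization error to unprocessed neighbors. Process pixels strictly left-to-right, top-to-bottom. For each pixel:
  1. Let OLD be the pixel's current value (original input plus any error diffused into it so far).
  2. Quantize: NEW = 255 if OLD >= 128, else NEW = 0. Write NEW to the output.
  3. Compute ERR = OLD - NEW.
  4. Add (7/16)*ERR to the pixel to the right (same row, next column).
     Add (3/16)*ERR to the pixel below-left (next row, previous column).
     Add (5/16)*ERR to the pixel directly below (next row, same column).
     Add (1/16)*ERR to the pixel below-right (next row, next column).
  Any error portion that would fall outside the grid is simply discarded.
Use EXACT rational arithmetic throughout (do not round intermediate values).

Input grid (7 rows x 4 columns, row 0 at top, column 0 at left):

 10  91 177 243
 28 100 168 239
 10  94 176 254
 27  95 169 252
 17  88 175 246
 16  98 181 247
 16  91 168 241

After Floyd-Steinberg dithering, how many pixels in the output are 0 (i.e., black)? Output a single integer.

(0,0): OLD=10 → NEW=0, ERR=10
(0,1): OLD=763/8 → NEW=0, ERR=763/8
(0,2): OLD=27997/128 → NEW=255, ERR=-4643/128
(0,3): OLD=465163/2048 → NEW=255, ERR=-57077/2048
(1,0): OLD=6273/128 → NEW=0, ERR=6273/128
(1,1): OLD=148551/1024 → NEW=255, ERR=-112569/1024
(1,2): OLD=3581715/32768 → NEW=0, ERR=3581715/32768
(1,3): OLD=144622069/524288 → NEW=255, ERR=10928629/524288
(2,0): OLD=77053/16384 → NEW=0, ERR=77053/16384
(2,1): OLD=44701807/524288 → NEW=0, ERR=44701807/524288
(2,2): OLD=256374427/1048576 → NEW=255, ERR=-11012453/1048576
(2,3): OLD=4408226863/16777216 → NEW=255, ERR=130036783/16777216
(3,0): OLD=372926317/8388608 → NEW=0, ERR=372926317/8388608
(3,1): OLD=18712465203/134217728 → NEW=255, ERR=-15513055437/134217728
(3,2): OLD=261849923917/2147483648 → NEW=0, ERR=261849923917/2147483648
(3,3): OLD=10552273573531/34359738368 → NEW=255, ERR=1790540289691/34359738368
(4,0): OLD=19802161065/2147483648 → NEW=0, ERR=19802161065/2147483648
(4,1): OLD=1401123288891/17179869184 → NEW=0, ERR=1401123288891/17179869184
(4,2): OLD=138171266065435/549755813888 → NEW=255, ERR=-2016466476005/549755813888
(4,3): OLD=2360000421829165/8796093022208 → NEW=255, ERR=116996701166125/8796093022208
(5,0): OLD=9393502820377/274877906944 → NEW=0, ERR=9393502820377/274877906944
(5,1): OLD=1216725835688847/8796093022208 → NEW=255, ERR=-1026277884974193/8796093022208
(5,2): OLD=599893378338287/4398046511104 → NEW=255, ERR=-521608481993233/4398046511104
(5,3): OLD=28012360918075299/140737488355328 → NEW=255, ERR=-7875698612533341/140737488355328
(6,0): OLD=675926610022989/140737488355328 → NEW=0, ERR=675926610022989/140737488355328
(6,1): OLD=82278097690265707/2251799813685248 → NEW=0, ERR=82278097690265707/2251799813685248
(6,2): OLD=4652706197160136317/36028797018963968 → NEW=255, ERR=-4534637042675675523/36028797018963968
(6,3): OLD=92830671097864090731/576460752303423488 → NEW=255, ERR=-54166820739508898709/576460752303423488
Output grid:
  Row 0: ..##  (2 black, running=2)
  Row 1: .#.#  (2 black, running=4)
  Row 2: ..##  (2 black, running=6)
  Row 3: .#.#  (2 black, running=8)
  Row 4: ..##  (2 black, running=10)
  Row 5: .###  (1 black, running=11)
  Row 6: ..##  (2 black, running=13)

Answer: 13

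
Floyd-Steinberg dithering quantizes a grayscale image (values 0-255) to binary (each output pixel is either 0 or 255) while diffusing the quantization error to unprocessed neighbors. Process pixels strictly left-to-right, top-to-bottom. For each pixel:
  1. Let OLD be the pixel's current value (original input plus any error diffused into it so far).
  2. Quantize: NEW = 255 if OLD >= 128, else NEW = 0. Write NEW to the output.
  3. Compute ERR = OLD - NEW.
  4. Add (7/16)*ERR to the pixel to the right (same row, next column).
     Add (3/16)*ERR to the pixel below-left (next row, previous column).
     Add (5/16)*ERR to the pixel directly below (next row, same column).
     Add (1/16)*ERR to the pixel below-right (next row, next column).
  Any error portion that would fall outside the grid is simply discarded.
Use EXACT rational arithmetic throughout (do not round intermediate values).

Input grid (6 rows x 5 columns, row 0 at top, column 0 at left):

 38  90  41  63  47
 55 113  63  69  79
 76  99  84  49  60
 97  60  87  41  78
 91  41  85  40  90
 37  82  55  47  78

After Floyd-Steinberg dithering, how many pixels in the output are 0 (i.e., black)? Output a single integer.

(0,0): OLD=38 → NEW=0, ERR=38
(0,1): OLD=853/8 → NEW=0, ERR=853/8
(0,2): OLD=11219/128 → NEW=0, ERR=11219/128
(0,3): OLD=207557/2048 → NEW=0, ERR=207557/2048
(0,4): OLD=2992995/32768 → NEW=0, ERR=2992995/32768
(1,0): OLD=11119/128 → NEW=0, ERR=11119/128
(1,1): OLD=208009/1024 → NEW=255, ERR=-53111/1024
(1,2): OLD=3059389/32768 → NEW=0, ERR=3059389/32768
(1,3): OLD=21511801/131072 → NEW=255, ERR=-11911559/131072
(1,4): OLD=155437643/2097152 → NEW=0, ERR=155437643/2097152
(2,0): OLD=1530611/16384 → NEW=0, ERR=1530611/16384
(2,1): OLD=76859937/524288 → NEW=255, ERR=-56833503/524288
(2,2): OLD=381428131/8388608 → NEW=0, ERR=381428131/8388608
(2,3): OLD=8083422009/134217728 → NEW=0, ERR=8083422009/134217728
(2,4): OLD=222975582287/2147483648 → NEW=0, ERR=222975582287/2147483648
(3,0): OLD=888092227/8388608 → NEW=0, ERR=888092227/8388608
(3,1): OLD=5825493127/67108864 → NEW=0, ERR=5825493127/67108864
(3,2): OLD=308603120893/2147483648 → NEW=255, ERR=-239005209347/2147483648
(3,3): OLD=143619864597/4294967296 → NEW=0, ERR=143619864597/4294967296
(3,4): OLD=8853883564745/68719476736 → NEW=255, ERR=-8669583002935/68719476736
(4,0): OLD=150710674445/1073741824 → NEW=255, ERR=-123093490675/1073741824
(4,1): OLD=127855286029/34359738368 → NEW=0, ERR=127855286029/34359738368
(4,2): OLD=34933343666275/549755813888 → NEW=0, ERR=34933343666275/549755813888
(4,3): OLD=419038514231053/8796093022208 → NEW=0, ERR=419038514231053/8796093022208
(4,4): OLD=10345243912413147/140737488355328 → NEW=0, ERR=10345243912413147/140737488355328
(5,0): OLD=1029572463943/549755813888 → NEW=0, ERR=1029572463943/549755813888
(5,1): OLD=390245610862101/4398046511104 → NEW=0, ERR=390245610862101/4398046511104
(5,2): OLD=17288514400831037/140737488355328 → NEW=0, ERR=17288514400831037/140737488355328
(5,3): OLD=75088985225828499/562949953421312 → NEW=255, ERR=-68463252896606061/562949953421312
(5,4): OLD=457042114752605281/9007199254740992 → NEW=0, ERR=457042114752605281/9007199254740992
Output grid:
  Row 0: .....  (5 black, running=5)
  Row 1: .#.#.  (3 black, running=8)
  Row 2: .#...  (4 black, running=12)
  Row 3: ..#.#  (3 black, running=15)
  Row 4: #....  (4 black, running=19)
  Row 5: ...#.  (4 black, running=23)

Answer: 23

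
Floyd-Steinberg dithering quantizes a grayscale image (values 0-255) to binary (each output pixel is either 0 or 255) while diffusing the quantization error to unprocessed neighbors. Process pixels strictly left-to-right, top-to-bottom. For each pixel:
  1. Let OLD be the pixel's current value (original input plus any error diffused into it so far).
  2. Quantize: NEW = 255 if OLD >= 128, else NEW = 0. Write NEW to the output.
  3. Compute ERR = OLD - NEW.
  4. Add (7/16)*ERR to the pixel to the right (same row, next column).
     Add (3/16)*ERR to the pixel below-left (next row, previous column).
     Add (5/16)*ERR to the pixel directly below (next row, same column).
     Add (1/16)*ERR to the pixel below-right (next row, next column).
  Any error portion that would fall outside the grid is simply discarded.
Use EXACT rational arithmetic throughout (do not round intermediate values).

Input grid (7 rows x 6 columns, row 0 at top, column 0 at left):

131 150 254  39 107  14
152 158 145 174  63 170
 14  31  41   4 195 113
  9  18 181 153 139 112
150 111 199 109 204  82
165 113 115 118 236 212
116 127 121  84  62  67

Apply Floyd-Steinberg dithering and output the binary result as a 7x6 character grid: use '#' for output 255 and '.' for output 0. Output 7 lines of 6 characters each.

Answer: #.#.#.
##.#.#
....#.
..##.#
#.#.#.
#.#.##
.#.#..

Derivation:
(0,0): OLD=131 → NEW=255, ERR=-124
(0,1): OLD=383/4 → NEW=0, ERR=383/4
(0,2): OLD=18937/64 → NEW=255, ERR=2617/64
(0,3): OLD=58255/1024 → NEW=0, ERR=58255/1024
(0,4): OLD=2160873/16384 → NEW=255, ERR=-2017047/16384
(0,5): OLD=-10449313/262144 → NEW=0, ERR=-10449313/262144
(1,0): OLD=8397/64 → NEW=255, ERR=-7923/64
(1,1): OLD=68443/512 → NEW=255, ERR=-62117/512
(1,2): OLD=1988215/16384 → NEW=0, ERR=1988215/16384
(1,3): OLD=14702443/65536 → NEW=255, ERR=-2009237/65536
(1,4): OLD=30184097/4194304 → NEW=0, ERR=30184097/4194304
(1,5): OLD=10267486487/67108864 → NEW=255, ERR=-6845273833/67108864
(2,0): OLD=-388583/8192 → NEW=0, ERR=-388583/8192
(2,1): OLD=-3316061/262144 → NEW=0, ERR=-3316061/262144
(2,2): OLD=251896489/4194304 → NEW=0, ERR=251896489/4194304
(2,3): OLD=994145185/33554432 → NEW=0, ERR=994145185/33554432
(2,4): OLD=203119135843/1073741824 → NEW=255, ERR=-70685029277/1073741824
(2,5): OLD=906635235045/17179869184 → NEW=0, ERR=906635235045/17179869184
(3,0): OLD=-34372727/4194304 → NEW=0, ERR=-34372727/4194304
(3,1): OLD=629400277/33554432 → NEW=0, ERR=629400277/33554432
(3,2): OLD=57106638159/268435456 → NEW=255, ERR=-11344403121/268435456
(3,3): OLD=2322370340717/17179869184 → NEW=255, ERR=-2058496301203/17179869184
(3,4): OLD=10686330327245/137438953472 → NEW=0, ERR=10686330327245/137438953472
(3,5): OLD=348312642566883/2199023255552 → NEW=255, ERR=-212438287598877/2199023255552
(4,0): OLD=81043928551/536870912 → NEW=255, ERR=-55858154009/536870912
(4,1): OLD=540361556027/8589934592 → NEW=0, ERR=540361556027/8589934592
(4,2): OLD=52782320305729/274877906944 → NEW=255, ERR=-17311545964991/274877906944
(4,3): OLD=246027857026725/4398046511104 → NEW=0, ERR=246027857026725/4398046511104
(4,4): OLD=15985626885088501/70368744177664 → NEW=255, ERR=-1958402880215819/70368744177664
(4,5): OLD=50096247311313555/1125899906842624 → NEW=0, ERR=50096247311313555/1125899906842624
(5,0): OLD=19829859670241/137438953472 → NEW=255, ERR=-15217073465119/137438953472
(5,1): OLD=289864063459825/4398046511104 → NEW=0, ERR=289864063459825/4398046511104
(5,2): OLD=4875639517608427/35184372088832 → NEW=255, ERR=-4096375365043733/35184372088832
(5,3): OLD=84882198051270217/1125899906842624 → NEW=0, ERR=84882198051270217/1125899906842624
(5,4): OLD=612771634689019561/2251799813685248 → NEW=255, ERR=38562682199281321/2251799813685248
(5,5): OLD=8346337324361559805/36028797018963968 → NEW=255, ERR=-841005915474252035/36028797018963968
(6,0): OLD=6597634760569459/70368744177664 → NEW=0, ERR=6597634760569459/70368744177664
(6,1): OLD=179992462765382135/1125899906842624 → NEW=255, ERR=-107112013479486985/1125899906842624
(6,2): OLD=275847465320859935/4503599627370496 → NEW=0, ERR=275847465320859935/4503599627370496
(6,3): OLD=9388454163927460611/72057594037927936 → NEW=255, ERR=-8986232315744163069/72057594037927936
(6,4): OLD=15133961409736164067/1152921504606846976 → NEW=0, ERR=15133961409736164067/1152921504606846976
(6,5): OLD=1227052729616844817493/18446744073709551616 → NEW=0, ERR=1227052729616844817493/18446744073709551616
Row 0: #.#.#.
Row 1: ##.#.#
Row 2: ....#.
Row 3: ..##.#
Row 4: #.#.#.
Row 5: #.#.##
Row 6: .#.#..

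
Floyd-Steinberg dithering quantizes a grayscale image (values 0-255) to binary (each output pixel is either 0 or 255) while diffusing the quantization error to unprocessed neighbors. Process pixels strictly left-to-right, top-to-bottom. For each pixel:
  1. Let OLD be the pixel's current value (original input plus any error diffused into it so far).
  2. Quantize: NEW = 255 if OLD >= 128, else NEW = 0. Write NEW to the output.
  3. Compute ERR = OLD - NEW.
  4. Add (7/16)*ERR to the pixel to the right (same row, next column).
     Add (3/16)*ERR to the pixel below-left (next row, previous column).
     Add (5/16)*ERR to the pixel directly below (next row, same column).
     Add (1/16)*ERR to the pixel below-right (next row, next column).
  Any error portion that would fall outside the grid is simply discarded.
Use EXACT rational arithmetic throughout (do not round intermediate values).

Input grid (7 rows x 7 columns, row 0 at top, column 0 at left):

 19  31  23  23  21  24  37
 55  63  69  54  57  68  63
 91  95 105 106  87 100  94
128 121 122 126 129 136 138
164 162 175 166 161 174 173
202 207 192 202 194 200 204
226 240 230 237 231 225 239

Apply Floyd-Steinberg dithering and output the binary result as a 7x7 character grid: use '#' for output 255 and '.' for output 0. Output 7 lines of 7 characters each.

Answer: .......
..#..#.
#..#..#
.#.#.#.
###.###
#.###.#
#######

Derivation:
(0,0): OLD=19 → NEW=0, ERR=19
(0,1): OLD=629/16 → NEW=0, ERR=629/16
(0,2): OLD=10291/256 → NEW=0, ERR=10291/256
(0,3): OLD=166245/4096 → NEW=0, ERR=166245/4096
(0,4): OLD=2539971/65536 → NEW=0, ERR=2539971/65536
(0,5): OLD=42945621/1048576 → NEW=0, ERR=42945621/1048576
(0,6): OLD=921376339/16777216 → NEW=0, ERR=921376339/16777216
(1,0): OLD=17487/256 → NEW=0, ERR=17487/256
(1,1): OLD=233257/2048 → NEW=0, ERR=233257/2048
(1,2): OLD=9270621/65536 → NEW=255, ERR=-7441059/65536
(1,3): OLD=7022425/262144 → NEW=0, ERR=7022425/262144
(1,4): OLD=1527522475/16777216 → NEW=0, ERR=1527522475/16777216
(1,5): OLD=17898139803/134217728 → NEW=255, ERR=-16327380837/134217728
(1,6): OLD=63351897013/2147483648 → NEW=0, ERR=63351897013/2147483648
(2,0): OLD=4381139/32768 → NEW=255, ERR=-3974701/32768
(2,1): OLD=63443521/1048576 → NEW=0, ERR=63443521/1048576
(2,2): OLD=1814124291/16777216 → NEW=0, ERR=1814124291/16777216
(2,3): OLD=23038930347/134217728 → NEW=255, ERR=-11186590293/134217728
(2,4): OLD=62119591707/1073741824 → NEW=0, ERR=62119591707/1073741824
(2,5): OLD=3385036221577/34359738368 → NEW=0, ERR=3385036221577/34359738368
(2,6): OLD=76260642323279/549755813888 → NEW=255, ERR=-63927090218161/549755813888
(3,0): OLD=1701862051/16777216 → NEW=0, ERR=1701862051/16777216
(3,1): OLD=26438266087/134217728 → NEW=255, ERR=-7787254553/134217728
(3,2): OLD=127304097317/1073741824 → NEW=0, ERR=127304097317/1073741824
(3,3): OLD=727697829107/4294967296 → NEW=255, ERR=-367518831373/4294967296
(3,4): OLD=67567921657507/549755813888 → NEW=0, ERR=67567921657507/549755813888
(3,5): OLD=890035480324249/4398046511104 → NEW=255, ERR=-231466380007271/4398046511104
(3,6): OLD=5966823064102151/70368744177664 → NEW=0, ERR=5966823064102151/70368744177664
(4,0): OLD=396900036653/2147483648 → NEW=255, ERR=-150708293587/2147483648
(4,1): OLD=4870002122697/34359738368 → NEW=255, ERR=-3891731161143/34359738368
(4,2): OLD=78519815754599/549755813888 → NEW=255, ERR=-61667916786841/549755813888
(4,3): OLD=530573717449373/4398046511104 → NEW=0, ERR=530573717449373/4398046511104
(4,4): OLD=8337681138851015/35184372088832 → NEW=255, ERR=-634333743801145/35184372088832
(4,5): OLD=195057764141286215/1125899906842624 → NEW=255, ERR=-92046712103582905/1125899906842624
(4,6): OLD=2890254409261613601/18014398509481984 → NEW=255, ERR=-1703417210656292319/18014398509481984
(5,0): OLD=87318817434987/549755813888 → NEW=255, ERR=-52868915106453/549755813888
(5,1): OLD=457892641720825/4398046511104 → NEW=0, ERR=457892641720825/4398046511104
(5,2): OLD=7671455133202719/35184372088832 → NEW=255, ERR=-1300559749449441/35184372088832
(5,3): OLD=59992586568586299/281474976710656 → NEW=255, ERR=-11783532492630981/281474976710656
(5,4): OLD=2923047737393945001/18014398509481984 → NEW=255, ERR=-1670623882523960919/18014398509481984
(5,5): OLD=16576470287796463385/144115188075855872 → NEW=0, ERR=16576470287796463385/144115188075855872
(5,6): OLD=506508598318658505303/2305843009213693952 → NEW=255, ERR=-81481369030833452457/2305843009213693952
(6,0): OLD=15162257505056419/70368744177664 → NEW=255, ERR=-2781772260247901/70368744177664
(6,1): OLD=272804403527837823/1125899906842624 → NEW=255, ERR=-14300072717031297/1125899906842624
(6,2): OLD=3810939714618686109/18014398509481984 → NEW=255, ERR=-782731905299219811/18014398509481984
(6,3): OLD=26691493586964617091/144115188075855872 → NEW=255, ERR=-10057879372378630269/144115188075855872
(6,4): OLD=54889483305989597769/288230376151711744 → NEW=255, ERR=-18609262612696896951/288230376151711744
(6,5): OLD=8126749785826421713741/36893488147419103232 → NEW=255, ERR=-1281089691765449610419/36893488147419103232
(6,6): OLD=129838137704581721916235/590295810358705651712 → NEW=255, ERR=-20687293936888219270325/590295810358705651712
Row 0: .......
Row 1: ..#..#.
Row 2: #..#..#
Row 3: .#.#.#.
Row 4: ###.###
Row 5: #.###.#
Row 6: #######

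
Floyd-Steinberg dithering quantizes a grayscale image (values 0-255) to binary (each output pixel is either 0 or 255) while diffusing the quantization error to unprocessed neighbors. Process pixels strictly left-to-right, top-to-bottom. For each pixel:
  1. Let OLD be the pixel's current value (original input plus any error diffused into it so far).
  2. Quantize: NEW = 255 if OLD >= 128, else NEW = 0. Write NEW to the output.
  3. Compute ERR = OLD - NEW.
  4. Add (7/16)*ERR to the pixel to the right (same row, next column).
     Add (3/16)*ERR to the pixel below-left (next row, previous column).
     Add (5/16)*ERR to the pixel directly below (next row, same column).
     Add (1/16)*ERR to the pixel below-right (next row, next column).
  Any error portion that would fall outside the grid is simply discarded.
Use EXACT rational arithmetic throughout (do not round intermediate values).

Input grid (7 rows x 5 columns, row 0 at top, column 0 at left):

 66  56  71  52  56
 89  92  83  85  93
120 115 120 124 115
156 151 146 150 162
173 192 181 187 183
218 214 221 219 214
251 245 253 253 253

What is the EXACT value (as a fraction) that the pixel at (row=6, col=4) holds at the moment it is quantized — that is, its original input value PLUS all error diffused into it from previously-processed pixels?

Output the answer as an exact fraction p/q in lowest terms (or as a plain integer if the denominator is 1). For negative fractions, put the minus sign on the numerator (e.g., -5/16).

Answer: 1651594032969662299213/9223372036854775808

Derivation:
(0,0): OLD=66 → NEW=0, ERR=66
(0,1): OLD=679/8 → NEW=0, ERR=679/8
(0,2): OLD=13841/128 → NEW=0, ERR=13841/128
(0,3): OLD=203383/2048 → NEW=0, ERR=203383/2048
(0,4): OLD=3258689/32768 → NEW=0, ERR=3258689/32768
(1,0): OLD=16069/128 → NEW=0, ERR=16069/128
(1,1): OLD=202595/1024 → NEW=255, ERR=-58525/1024
(1,2): OLD=3791647/32768 → NEW=0, ERR=3791647/32768
(1,3): OLD=25174003/131072 → NEW=255, ERR=-8249357/131072
(1,4): OLD=215479929/2097152 → NEW=0, ERR=215479929/2097152
(2,0): OLD=2433265/16384 → NEW=255, ERR=-1744655/16384
(2,1): OLD=41992555/524288 → NEW=0, ERR=41992555/524288
(2,2): OLD=1474955521/8388608 → NEW=255, ERR=-664139519/8388608
(2,3): OLD=12910648179/134217728 → NEW=0, ERR=12910648179/134217728
(2,4): OLD=397841392485/2147483648 → NEW=255, ERR=-149766937755/2147483648
(3,0): OLD=1155455713/8388608 → NEW=255, ERR=-983639327/8388608
(3,1): OLD=6927562061/67108864 → NEW=0, ERR=6927562061/67108864
(3,2): OLD=406869358559/2147483648 → NEW=255, ERR=-140738971681/2147483648
(3,3): OLD=572789909703/4294967296 → NEW=255, ERR=-522426750777/4294967296
(3,4): OLD=6391039339971/68719476736 → NEW=0, ERR=6391039339971/68719476736
(4,0): OLD=167194448655/1073741824 → NEW=255, ERR=-106609716465/1073741824
(4,1): OLD=5538915083151/34359738368 → NEW=255, ERR=-3222818200689/34359738368
(4,2): OLD=56695626931009/549755813888 → NEW=0, ERR=56695626931009/549755813888
(4,3): OLD=1824741430581647/8796093022208 → NEW=255, ERR=-418262290081393/8796093022208
(4,4): OLD=25847459530445417/140737488355328 → NEW=255, ERR=-10040600000163223/140737488355328
(5,0): OLD=93120758191117/549755813888 → NEW=255, ERR=-47066974350323/549755813888
(5,1): OLD=705286168104039/4398046511104 → NEW=255, ERR=-416215692227481/4398046511104
(5,2): OLD=27731787060202911/140737488355328 → NEW=255, ERR=-8156272470405729/140737488355328
(5,3): OLD=96745387297891601/562949953421312 → NEW=255, ERR=-46806850824542959/562949953421312
(5,4): OLD=1372311898174297963/9007199254740992 → NEW=255, ERR=-924523911784654997/9007199254740992
(6,0): OLD=14531228737898301/70368744177664 → NEW=255, ERR=-3412801027406019/70368744177664
(6,1): OLD=400799266367904659/2251799813685248 → NEW=255, ERR=-173409686121833581/2251799813685248
(6,2): OLD=6474131400997604737/36028797018963968 → NEW=255, ERR=-2713211838838207103/36028797018963968
(6,3): OLD=98691602503205219275/576460752303423488 → NEW=255, ERR=-48305889334167770165/576460752303423488
(6,4): OLD=1651594032969662299213/9223372036854775808 → NEW=255, ERR=-700365836428305531827/9223372036854775808
Target (6,4): original=253, with diffused error = 1651594032969662299213/9223372036854775808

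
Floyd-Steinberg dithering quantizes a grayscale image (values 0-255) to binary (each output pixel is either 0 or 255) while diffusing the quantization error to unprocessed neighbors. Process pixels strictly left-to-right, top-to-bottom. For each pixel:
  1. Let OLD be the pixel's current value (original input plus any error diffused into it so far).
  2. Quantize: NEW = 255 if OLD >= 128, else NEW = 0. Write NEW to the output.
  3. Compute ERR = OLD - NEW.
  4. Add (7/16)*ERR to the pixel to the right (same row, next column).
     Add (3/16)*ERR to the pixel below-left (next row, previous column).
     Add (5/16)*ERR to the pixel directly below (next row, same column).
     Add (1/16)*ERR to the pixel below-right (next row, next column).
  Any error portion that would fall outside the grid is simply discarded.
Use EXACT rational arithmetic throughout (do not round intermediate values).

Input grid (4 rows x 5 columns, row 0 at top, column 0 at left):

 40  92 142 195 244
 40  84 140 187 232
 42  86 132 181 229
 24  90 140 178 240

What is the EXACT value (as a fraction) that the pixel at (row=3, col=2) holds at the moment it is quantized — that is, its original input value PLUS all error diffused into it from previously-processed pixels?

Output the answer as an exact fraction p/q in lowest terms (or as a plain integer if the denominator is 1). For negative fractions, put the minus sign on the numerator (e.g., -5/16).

Answer: 103004908915/536870912

Derivation:
(0,0): OLD=40 → NEW=0, ERR=40
(0,1): OLD=219/2 → NEW=0, ERR=219/2
(0,2): OLD=6077/32 → NEW=255, ERR=-2083/32
(0,3): OLD=85259/512 → NEW=255, ERR=-45301/512
(0,4): OLD=1681741/8192 → NEW=255, ERR=-407219/8192
(1,0): OLD=2337/32 → NEW=0, ERR=2337/32
(1,1): OLD=35959/256 → NEW=255, ERR=-29321/256
(1,2): OLD=489907/8192 → NEW=0, ERR=489907/8192
(1,3): OLD=5640207/32768 → NEW=255, ERR=-2715633/32768
(1,4): OLD=91581741/524288 → NEW=255, ERR=-42111699/524288
(2,0): OLD=177549/4096 → NEW=0, ERR=177549/4096
(2,1): OLD=11134511/131072 → NEW=0, ERR=11134511/131072
(2,2): OLD=346358253/2097152 → NEW=255, ERR=-188415507/2097152
(2,3): OLD=3505516887/33554432 → NEW=0, ERR=3505516887/33554432
(2,4): OLD=131225505185/536870912 → NEW=255, ERR=-5676577375/536870912
(3,0): OLD=112143021/2097152 → NEW=0, ERR=112143021/2097152
(3,1): OLD=2110659737/16777216 → NEW=0, ERR=2110659737/16777216
(3,2): OLD=103004908915/536870912 → NEW=255, ERR=-33897173645/536870912
Target (3,2): original=140, with diffused error = 103004908915/536870912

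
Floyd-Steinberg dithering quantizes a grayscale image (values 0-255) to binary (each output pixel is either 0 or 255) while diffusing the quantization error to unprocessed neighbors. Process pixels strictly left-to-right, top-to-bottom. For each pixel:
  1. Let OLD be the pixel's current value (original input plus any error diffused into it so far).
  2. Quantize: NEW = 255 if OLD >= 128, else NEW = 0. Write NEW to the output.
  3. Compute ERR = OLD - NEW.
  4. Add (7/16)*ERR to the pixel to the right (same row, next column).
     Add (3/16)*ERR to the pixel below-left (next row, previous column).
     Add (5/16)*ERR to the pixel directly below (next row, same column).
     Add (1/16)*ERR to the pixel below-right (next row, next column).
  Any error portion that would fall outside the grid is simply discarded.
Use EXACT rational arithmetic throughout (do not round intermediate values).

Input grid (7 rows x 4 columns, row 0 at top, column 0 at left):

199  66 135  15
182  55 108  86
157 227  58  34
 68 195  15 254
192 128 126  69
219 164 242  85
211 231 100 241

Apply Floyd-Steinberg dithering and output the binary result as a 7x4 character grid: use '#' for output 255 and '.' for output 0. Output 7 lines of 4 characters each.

Answer: #.#.
#...
##..
.#.#
#.#.
###.
##.#

Derivation:
(0,0): OLD=199 → NEW=255, ERR=-56
(0,1): OLD=83/2 → NEW=0, ERR=83/2
(0,2): OLD=4901/32 → NEW=255, ERR=-3259/32
(0,3): OLD=-15133/512 → NEW=0, ERR=-15133/512
(1,0): OLD=5513/32 → NEW=255, ERR=-2647/32
(1,1): OLD=2351/256 → NEW=0, ERR=2351/256
(1,2): OLD=632779/8192 → NEW=0, ERR=632779/8192
(1,3): OLD=13656701/131072 → NEW=0, ERR=13656701/131072
(2,0): OLD=544245/4096 → NEW=255, ERR=-500235/4096
(2,1): OLD=24346919/131072 → NEW=255, ERR=-9076441/131072
(2,2): OLD=18861983/262144 → NEW=0, ERR=18861983/262144
(2,3): OLD=431456155/4194304 → NEW=0, ERR=431456155/4194304
(3,0): OLD=35339413/2097152 → NEW=0, ERR=35339413/2097152
(3,1): OLD=6260942123/33554432 → NEW=255, ERR=-2295438037/33554432
(3,2): OLD=12088045365/536870912 → NEW=0, ERR=12088045365/536870912
(3,3): OLD=2581220984307/8589934592 → NEW=255, ERR=390787663347/8589934592
(4,0): OLD=99020054033/536870912 → NEW=255, ERR=-37882028527/536870912
(4,1): OLD=348006705475/4294967296 → NEW=0, ERR=348006705475/4294967296
(4,2): OLD=23741176495891/137438953472 → NEW=255, ERR=-11305756639469/137438953472
(4,3): OLD=106949860838005/2199023255552 → NEW=0, ERR=106949860838005/2199023255552
(5,0): OLD=14578304380529/68719476736 → NEW=255, ERR=-2945162187151/68719476736
(5,1): OLD=331473546945095/2199023255552 → NEW=255, ERR=-229277383220665/2199023255552
(5,2): OLD=101628825742381/549755813888 → NEW=255, ERR=-38558906799059/549755813888
(5,3): OLD=2264879435135589/35184372088832 → NEW=0, ERR=2264879435135589/35184372088832
(6,0): OLD=6264844411137397/35184372088832 → NEW=255, ERR=-2707170471514763/35184372088832
(6,1): OLD=83837822136825891/562949953421312 → NEW=255, ERR=-59714415985608669/562949953421312
(6,2): OLD=335316613545674469/9007199254740992 → NEW=0, ERR=335316613545674469/9007199254740992
(6,3): OLD=39346273169078757699/144115188075855872 → NEW=255, ERR=2596900209735510339/144115188075855872
Row 0: #.#.
Row 1: #...
Row 2: ##..
Row 3: .#.#
Row 4: #.#.
Row 5: ###.
Row 6: ##.#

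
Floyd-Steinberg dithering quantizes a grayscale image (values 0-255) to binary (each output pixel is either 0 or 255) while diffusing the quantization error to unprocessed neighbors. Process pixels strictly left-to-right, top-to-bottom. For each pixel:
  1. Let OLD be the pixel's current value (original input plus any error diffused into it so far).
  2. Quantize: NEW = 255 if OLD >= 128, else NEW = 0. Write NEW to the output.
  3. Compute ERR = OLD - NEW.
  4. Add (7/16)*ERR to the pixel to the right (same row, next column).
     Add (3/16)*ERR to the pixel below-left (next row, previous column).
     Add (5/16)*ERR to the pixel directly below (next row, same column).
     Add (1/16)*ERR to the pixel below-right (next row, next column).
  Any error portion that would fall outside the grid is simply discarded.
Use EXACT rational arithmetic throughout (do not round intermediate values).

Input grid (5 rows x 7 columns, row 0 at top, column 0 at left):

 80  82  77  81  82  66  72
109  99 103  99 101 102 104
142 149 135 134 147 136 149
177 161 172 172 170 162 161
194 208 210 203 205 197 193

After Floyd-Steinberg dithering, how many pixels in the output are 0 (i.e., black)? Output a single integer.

Answer: 15

Derivation:
(0,0): OLD=80 → NEW=0, ERR=80
(0,1): OLD=117 → NEW=0, ERR=117
(0,2): OLD=2051/16 → NEW=255, ERR=-2029/16
(0,3): OLD=6533/256 → NEW=0, ERR=6533/256
(0,4): OLD=381603/4096 → NEW=0, ERR=381603/4096
(0,5): OLD=6996597/65536 → NEW=0, ERR=6996597/65536
(0,6): OLD=124473651/1048576 → NEW=0, ERR=124473651/1048576
(1,0): OLD=2495/16 → NEW=255, ERR=-1585/16
(1,1): OLD=9401/128 → NEW=0, ERR=9401/128
(1,2): OLD=440733/4096 → NEW=0, ERR=440733/4096
(1,3): OLD=2680305/16384 → NEW=255, ERR=-1497615/16384
(1,4): OLD=117163435/1048576 → NEW=0, ERR=117163435/1048576
(1,5): OLD=1781129579/8388608 → NEW=255, ERR=-357965461/8388608
(1,6): OLD=17327395941/134217728 → NEW=255, ERR=-16898124699/134217728
(2,0): OLD=255619/2048 → NEW=0, ERR=255619/2048
(2,1): OLD=15764129/65536 → NEW=255, ERR=-947551/65536
(2,2): OLD=157025475/1048576 → NEW=255, ERR=-110361405/1048576
(2,3): OLD=730349131/8388608 → NEW=0, ERR=730349131/8388608
(2,4): OLD=13844156035/67108864 → NEW=255, ERR=-3268604285/67108864
(2,5): OLD=181962624841/2147483648 → NEW=0, ERR=181962624841/2147483648
(2,6): OLD=4949850256783/34359738368 → NEW=255, ERR=-3811883027057/34359738368
(3,0): OLD=223654339/1048576 → NEW=255, ERR=-43732541/1048576
(3,1): OLD=1059496311/8388608 → NEW=0, ERR=1059496311/8388608
(3,2): OLD=14078614029/67108864 → NEW=255, ERR=-3034146291/67108864
(3,3): OLD=43947398039/268435456 → NEW=255, ERR=-24503643241/268435456
(3,4): OLD=4678832067523/34359738368 → NEW=255, ERR=-4082901216317/34359738368
(3,5): OLD=30963984423913/274877906944 → NEW=0, ERR=30963984423913/274877906944
(3,6): OLD=795649274152503/4398046511104 → NEW=255, ERR=-325852586179017/4398046511104
(4,0): OLD=27467426525/134217728 → NEW=255, ERR=-6758094115/134217728
(4,1): OLD=460327001865/2147483648 → NEW=255, ERR=-87281328375/2147483648
(4,2): OLD=5802255969927/34359738368 → NEW=255, ERR=-2959477313913/34359738368
(4,3): OLD=30699785398845/274877906944 → NEW=0, ERR=30699785398845/274877906944
(4,4): OLD=510491103254255/2199023255552 → NEW=255, ERR=-50259826911505/2199023255552
(4,5): OLD=14135954665926151/70368744177664 → NEW=255, ERR=-3808075099378169/70368744177664
(4,6): OLD=172500729443179617/1125899906842624 → NEW=255, ERR=-114603746801689503/1125899906842624
Output grid:
  Row 0: ..#....  (6 black, running=6)
  Row 1: #..#.##  (3 black, running=9)
  Row 2: .##.#.#  (3 black, running=12)
  Row 3: #.###.#  (2 black, running=14)
  Row 4: ###.###  (1 black, running=15)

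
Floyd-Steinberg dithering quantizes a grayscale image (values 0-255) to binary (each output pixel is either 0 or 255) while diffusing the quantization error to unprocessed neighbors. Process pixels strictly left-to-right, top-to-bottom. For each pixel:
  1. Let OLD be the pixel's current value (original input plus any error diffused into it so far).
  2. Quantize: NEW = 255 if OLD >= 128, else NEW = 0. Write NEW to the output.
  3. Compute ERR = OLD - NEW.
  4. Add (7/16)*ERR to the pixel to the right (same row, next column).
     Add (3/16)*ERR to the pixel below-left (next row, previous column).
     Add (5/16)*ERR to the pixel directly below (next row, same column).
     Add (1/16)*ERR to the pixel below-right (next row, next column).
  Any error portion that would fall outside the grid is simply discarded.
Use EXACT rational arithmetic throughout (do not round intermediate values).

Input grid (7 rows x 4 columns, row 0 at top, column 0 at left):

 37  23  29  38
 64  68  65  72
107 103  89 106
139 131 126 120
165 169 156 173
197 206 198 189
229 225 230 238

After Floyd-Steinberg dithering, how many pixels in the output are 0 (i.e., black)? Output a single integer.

(0,0): OLD=37 → NEW=0, ERR=37
(0,1): OLD=627/16 → NEW=0, ERR=627/16
(0,2): OLD=11813/256 → NEW=0, ERR=11813/256
(0,3): OLD=238339/4096 → NEW=0, ERR=238339/4096
(1,0): OLD=21225/256 → NEW=0, ERR=21225/256
(1,1): OLD=261087/2048 → NEW=0, ERR=261087/2048
(1,2): OLD=9735627/65536 → NEW=255, ERR=-6976053/65536
(1,3): OLD=48756349/1048576 → NEW=0, ERR=48756349/1048576
(2,0): OLD=5138437/32768 → NEW=255, ERR=-3217403/32768
(2,1): OLD=89239047/1048576 → NEW=0, ERR=89239047/1048576
(2,2): OLD=229963363/2097152 → NEW=0, ERR=229963363/2097152
(2,3): OLD=5430843127/33554432 → NEW=255, ERR=-3125537033/33554432
(3,0): OLD=2084965685/16777216 → NEW=0, ERR=2084965685/16777216
(3,1): OLD=60770738667/268435456 → NEW=255, ERR=-7680302613/268435456
(3,2): OLD=582412620565/4294967296 → NEW=255, ERR=-512804039915/4294967296
(3,3): OLD=3127330195219/68719476736 → NEW=0, ERR=3127330195219/68719476736
(4,0): OLD=852425950801/4294967296 → NEW=255, ERR=-242790709679/4294967296
(4,1): OLD=4147485743603/34359738368 → NEW=0, ERR=4147485743603/34359738368
(4,2): OLD=195980124267027/1099511627776 → NEW=255, ERR=-84395340815853/1099511627776
(4,3): OLD=2571589381372277/17592186044416 → NEW=255, ERR=-1914418059953803/17592186044416
(5,0): OLD=111032724179585/549755813888 → NEW=255, ERR=-29155008361855/549755813888
(5,1): OLD=3564077482934823/17592186044416 → NEW=255, ERR=-921929958391257/17592186044416
(5,2): OLD=1215848966736443/8796093022208 → NEW=255, ERR=-1027154753926597/8796093022208
(5,3): OLD=27896188290518963/281474976710656 → NEW=0, ERR=27896188290518963/281474976710656
(6,0): OLD=57027178453669653/281474976710656 → NEW=255, ERR=-14748940607547627/281474976710656
(6,1): OLD=722778714576004579/4503599627370496 → NEW=255, ERR=-425639190403471901/4503599627370496
(6,2): OLD=12067259094443782085/72057594037927936 → NEW=255, ERR=-6307427385227841595/72057594037927936
(6,3): OLD=257535995667532279139/1152921504606846976 → NEW=255, ERR=-36458988007213699741/1152921504606846976
Output grid:
  Row 0: ....  (4 black, running=4)
  Row 1: ..#.  (3 black, running=7)
  Row 2: #..#  (2 black, running=9)
  Row 3: .##.  (2 black, running=11)
  Row 4: #.##  (1 black, running=12)
  Row 5: ###.  (1 black, running=13)
  Row 6: ####  (0 black, running=13)

Answer: 13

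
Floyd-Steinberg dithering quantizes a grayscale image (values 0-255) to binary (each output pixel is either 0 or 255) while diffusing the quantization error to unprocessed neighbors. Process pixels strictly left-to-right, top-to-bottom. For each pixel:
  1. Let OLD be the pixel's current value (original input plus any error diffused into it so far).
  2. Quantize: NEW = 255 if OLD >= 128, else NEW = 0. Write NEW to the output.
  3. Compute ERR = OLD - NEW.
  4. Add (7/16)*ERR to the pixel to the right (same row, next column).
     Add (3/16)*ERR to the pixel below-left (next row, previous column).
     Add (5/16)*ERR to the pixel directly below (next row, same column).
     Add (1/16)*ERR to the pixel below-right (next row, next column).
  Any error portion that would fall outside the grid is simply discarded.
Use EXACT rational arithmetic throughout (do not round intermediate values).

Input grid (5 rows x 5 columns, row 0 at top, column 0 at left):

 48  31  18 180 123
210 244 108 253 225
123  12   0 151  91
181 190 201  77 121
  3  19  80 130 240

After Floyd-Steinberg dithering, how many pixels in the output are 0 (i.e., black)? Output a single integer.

(0,0): OLD=48 → NEW=0, ERR=48
(0,1): OLD=52 → NEW=0, ERR=52
(0,2): OLD=163/4 → NEW=0, ERR=163/4
(0,3): OLD=12661/64 → NEW=255, ERR=-3659/64
(0,4): OLD=100339/1024 → NEW=0, ERR=100339/1024
(1,0): OLD=939/4 → NEW=255, ERR=-81/4
(1,1): OLD=8385/32 → NEW=255, ERR=225/32
(1,2): OLD=119133/1024 → NEW=0, ERR=119133/1024
(1,3): OLD=1257277/4096 → NEW=255, ERR=212797/4096
(1,4): OLD=18007783/65536 → NEW=255, ERR=1296103/65536
(2,0): OLD=60411/512 → NEW=0, ERR=60411/512
(2,1): OLD=1415025/16384 → NEW=0, ERR=1415025/16384
(2,2): OLD=22104579/262144 → NEW=0, ERR=22104579/262144
(2,3): OLD=902218281/4194304 → NEW=255, ERR=-167329239/4194304
(2,4): OLD=5568259039/67108864 → NEW=0, ERR=5568259039/67108864
(3,0): OLD=61358899/262144 → NEW=255, ERR=-5487821/262144
(3,1): OLD=484474591/2097152 → NEW=255, ERR=-50299169/2097152
(3,2): OLD=14413318301/67108864 → NEW=255, ERR=-2699442019/67108864
(3,3): OLD=9094904567/134217728 → NEW=0, ERR=9094904567/134217728
(3,4): OLD=373837908119/2147483648 → NEW=255, ERR=-173770422121/2147483648
(4,0): OLD=-269747051/33554432 → NEW=0, ERR=-269747051/33554432
(4,1): OLD=-926439331/1073741824 → NEW=0, ERR=-926439331/1073741824
(4,2): OLD=1344473632963/17179869184 → NEW=0, ERR=1344473632963/17179869184
(4,3): OLD=46104634968573/274877906944 → NEW=255, ERR=-23989231302147/274877906944
(4,4): OLD=795019837945707/4398046511104 → NEW=255, ERR=-326482022385813/4398046511104
Output grid:
  Row 0: ...#.  (4 black, running=4)
  Row 1: ##.##  (1 black, running=5)
  Row 2: ...#.  (4 black, running=9)
  Row 3: ###.#  (1 black, running=10)
  Row 4: ...##  (3 black, running=13)

Answer: 13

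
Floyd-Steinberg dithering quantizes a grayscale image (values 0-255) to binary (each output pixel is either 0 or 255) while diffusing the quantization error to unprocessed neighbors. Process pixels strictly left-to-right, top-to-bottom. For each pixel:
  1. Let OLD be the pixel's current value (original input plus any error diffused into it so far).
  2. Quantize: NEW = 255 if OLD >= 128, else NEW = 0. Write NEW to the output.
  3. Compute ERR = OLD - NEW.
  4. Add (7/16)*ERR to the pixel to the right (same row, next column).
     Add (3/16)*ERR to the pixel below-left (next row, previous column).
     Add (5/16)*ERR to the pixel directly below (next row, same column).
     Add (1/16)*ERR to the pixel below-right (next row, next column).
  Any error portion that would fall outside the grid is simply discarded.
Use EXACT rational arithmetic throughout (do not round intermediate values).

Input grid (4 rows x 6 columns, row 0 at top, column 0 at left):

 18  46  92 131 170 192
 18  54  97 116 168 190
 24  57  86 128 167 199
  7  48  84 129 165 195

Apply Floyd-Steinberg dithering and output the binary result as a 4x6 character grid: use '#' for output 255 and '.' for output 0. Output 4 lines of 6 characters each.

(0,0): OLD=18 → NEW=0, ERR=18
(0,1): OLD=431/8 → NEW=0, ERR=431/8
(0,2): OLD=14793/128 → NEW=0, ERR=14793/128
(0,3): OLD=371839/2048 → NEW=255, ERR=-150401/2048
(0,4): OLD=4517753/32768 → NEW=255, ERR=-3838087/32768
(0,5): OLD=73796687/524288 → NEW=255, ERR=-59896753/524288
(1,0): OLD=4317/128 → NEW=0, ERR=4317/128
(1,1): OLD=110987/1024 → NEW=0, ERR=110987/1024
(1,2): OLD=5574887/32768 → NEW=255, ERR=-2780953/32768
(1,3): OLD=5397851/131072 → NEW=0, ERR=5397851/131072
(1,4): OLD=1035186097/8388608 → NEW=0, ERR=1035186097/8388608
(1,5): OLD=26973380487/134217728 → NEW=255, ERR=-7252140153/134217728
(2,0): OLD=898857/16384 → NEW=0, ERR=898857/16384
(2,1): OLD=52988627/524288 → NEW=0, ERR=52988627/524288
(2,2): OLD=991463993/8388608 → NEW=0, ERR=991463993/8388608
(2,3): OLD=14120531889/67108864 → NEW=255, ERR=-2992228431/67108864
(2,4): OLD=383324437907/2147483648 → NEW=255, ERR=-164283892333/2147483648
(2,5): OLD=5372437117493/34359738368 → NEW=255, ERR=-3389296166347/34359738368
(3,0): OLD=361503257/8388608 → NEW=0, ERR=361503257/8388608
(3,1): OLD=8323335333/67108864 → NEW=0, ERR=8323335333/67108864
(3,2): OLD=92961039615/536870912 → NEW=255, ERR=-43941042945/536870912
(3,3): OLD=2484263603261/34359738368 → NEW=0, ERR=2484263603261/34359738368
(3,4): OLD=41628466835997/274877906944 → NEW=255, ERR=-28465399434723/274877906944
(3,5): OLD=501761088749715/4398046511104 → NEW=0, ERR=501761088749715/4398046511104
Row 0: ...###
Row 1: ..#..#
Row 2: ...###
Row 3: ..#.#.

Answer: ...###
..#..#
...###
..#.#.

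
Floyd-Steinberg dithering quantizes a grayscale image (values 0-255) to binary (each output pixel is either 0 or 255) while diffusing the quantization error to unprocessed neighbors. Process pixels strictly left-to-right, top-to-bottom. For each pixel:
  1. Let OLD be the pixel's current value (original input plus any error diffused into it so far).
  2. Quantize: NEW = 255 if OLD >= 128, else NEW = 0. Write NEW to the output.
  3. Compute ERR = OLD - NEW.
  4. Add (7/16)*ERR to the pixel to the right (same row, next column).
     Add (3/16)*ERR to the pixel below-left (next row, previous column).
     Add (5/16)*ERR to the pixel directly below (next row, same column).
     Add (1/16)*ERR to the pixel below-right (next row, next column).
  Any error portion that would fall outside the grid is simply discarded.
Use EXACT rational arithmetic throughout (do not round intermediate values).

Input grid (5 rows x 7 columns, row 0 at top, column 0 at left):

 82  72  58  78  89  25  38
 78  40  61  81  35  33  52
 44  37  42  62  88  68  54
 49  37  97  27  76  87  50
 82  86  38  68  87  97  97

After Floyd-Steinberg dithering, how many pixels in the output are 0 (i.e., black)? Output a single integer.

Answer: 27

Derivation:
(0,0): OLD=82 → NEW=0, ERR=82
(0,1): OLD=863/8 → NEW=0, ERR=863/8
(0,2): OLD=13465/128 → NEW=0, ERR=13465/128
(0,3): OLD=253999/2048 → NEW=0, ERR=253999/2048
(0,4): OLD=4694345/32768 → NEW=255, ERR=-3661495/32768
(0,5): OLD=-12523265/524288 → NEW=0, ERR=-12523265/524288
(0,6): OLD=231104249/8388608 → NEW=0, ERR=231104249/8388608
(1,0): OLD=15853/128 → NEW=0, ERR=15853/128
(1,1): OLD=156411/1024 → NEW=255, ERR=-104709/1024
(1,2): OLD=2593047/32768 → NEW=0, ERR=2593047/32768
(1,3): OLD=18350283/131072 → NEW=255, ERR=-15073077/131072
(1,4): OLD=-393910527/8388608 → NEW=0, ERR=-393910527/8388608
(1,5): OLD=212960081/67108864 → NEW=0, ERR=212960081/67108864
(1,6): OLD=64966487455/1073741824 → NEW=0, ERR=64966487455/1073741824
(2,0): OLD=1040889/16384 → NEW=0, ERR=1040889/16384
(2,1): OLD=29055171/524288 → NEW=0, ERR=29055171/524288
(2,2): OLD=528663561/8388608 → NEW=0, ERR=528663561/8388608
(2,3): OLD=3340423937/67108864 → NEW=0, ERR=3340423937/67108864
(2,4): OLD=47518645905/536870912 → NEW=0, ERR=47518645905/536870912
(2,5): OLD=1995007868571/17179869184 → NEW=0, ERR=1995007868571/17179869184
(2,6): OLD=34060298832109/274877906944 → NEW=0, ERR=34060298832109/274877906944
(3,0): OLD=664749545/8388608 → NEW=0, ERR=664749545/8388608
(3,1): OLD=7031321141/67108864 → NEW=0, ERR=7031321141/67108864
(3,2): OLD=94129540527/536870912 → NEW=255, ERR=-42772542033/536870912
(3,3): OLD=60631950713/2147483648 → NEW=0, ERR=60631950713/2147483648
(3,4): OLD=38729265646057/274877906944 → NEW=255, ERR=-31364600624663/274877906944
(3,5): OLD=224594457389387/2199023255552 → NEW=0, ERR=224594457389387/2199023255552
(3,6): OLD=4949152766628757/35184372088832 → NEW=255, ERR=-4022862116023403/35184372088832
(4,0): OLD=135730774791/1073741824 → NEW=0, ERR=135730774791/1073741824
(4,1): OLD=2818542554203/17179869184 → NEW=255, ERR=-1562324087717/17179869184
(4,2): OLD=-4079329846219/274877906944 → NEW=0, ERR=-4079329846219/274877906944
(4,3): OLD=96661479446487/2199023255552 → NEW=0, ERR=96661479446487/2199023255552
(4,4): OLD=1609478596282773/17592186044416 → NEW=0, ERR=1609478596282773/17592186044416
(4,5): OLD=79023147192949973/562949953421312 → NEW=255, ERR=-64529090929484587/562949953421312
(4,6): OLD=157661903013294947/9007199254740992 → NEW=0, ERR=157661903013294947/9007199254740992
Output grid:
  Row 0: ....#..  (6 black, running=6)
  Row 1: .#.#...  (5 black, running=11)
  Row 2: .......  (7 black, running=18)
  Row 3: ..#.#.#  (4 black, running=22)
  Row 4: .#...#.  (5 black, running=27)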